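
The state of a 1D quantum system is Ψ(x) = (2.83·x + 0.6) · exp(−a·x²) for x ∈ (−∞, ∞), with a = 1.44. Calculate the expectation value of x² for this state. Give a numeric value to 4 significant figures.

⟨x²⟩ = ∫ x²·|Ψ|² dx / ∫|Ψ|² dx (integrals over the domain).
Expand each integrand as polynomial × e^(−2ax²) and use ∫x^(2j)·e^(−2ax²) dx = (2j−1)!!/(4a)^j · √(π/(2a)), odd powers → 0; here √(π/(2a)) = 1.0444.
State is unnormalized: ∫|Ψ|² dx = 1.8282, and ∫Ψ*·x²·Ψ dx = 0.82164, so ⟨x²⟩ = 0.82164 / 1.8282.
⟨x²⟩ = 0.44942.

0.4494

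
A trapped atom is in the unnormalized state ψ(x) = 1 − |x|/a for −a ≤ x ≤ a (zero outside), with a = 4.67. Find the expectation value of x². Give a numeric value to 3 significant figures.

2.18

⟨x²⟩ = ∫ x²·|ψ|² dx / ∫|ψ|² dx (integrals over the domain).
ψ is even, so ∫ over [−a, a] = 2∫₀ᵃ with ψ = 1 − x/a there: ∫₀ᵃ (1 − x/a)² dx = a/3, ∫₀ᵃ x²(1 − x/a)² dx = a³/30, ∫₀ᵃ x⁴(1 − x/a)² dx = a⁵/105.
State is unnormalized: ∫|ψ|² dx = 3.1133, and ∫ψ*·x²·ψ dx = 6.7898, so ⟨x²⟩ = 6.7898 / 3.1133.
⟨x²⟩ = 2.1809.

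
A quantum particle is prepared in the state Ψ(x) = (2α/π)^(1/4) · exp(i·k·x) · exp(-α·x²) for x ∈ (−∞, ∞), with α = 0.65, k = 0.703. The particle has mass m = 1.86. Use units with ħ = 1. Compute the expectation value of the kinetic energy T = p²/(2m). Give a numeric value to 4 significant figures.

T = −(ħ²/2m) d²/dx², so ⟨T⟩ = −(ħ²/2m) ∫ Ψ*·Ψ'' dx; with m = 1.86.
Gaussian moments: ∫x^(2j)·e^(−2αx²) dx = (2j−1)!!/(4α)^j · √(π/(2α)), odd powers integrate to 0; here √(π/(2α)) = 1.5545. Derivatives: Ψ′ = (ik − 2αx)·Ψ, Ψ″ = ((ik − 2αx)² − 2α)·Ψ; the odd-in-x pieces drop out.
⟨T⟩ = 0.30758.

0.3076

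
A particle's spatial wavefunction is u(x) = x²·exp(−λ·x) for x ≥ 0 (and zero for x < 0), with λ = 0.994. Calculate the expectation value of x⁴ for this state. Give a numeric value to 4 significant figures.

107.6

⟨x⁴⟩ = ∫ x⁴·|u|² dx / ∫|u|² dx (integrals over the domain).
Every integrand reduces to terms xʲ·e^(−2λx) on [0, ∞); use ∫₀^∞ xʲ·e^(−2λx) dx = j!/(2λ)^(j+1).
State is unnormalized: ∫|u|² dx = 0.77291, and ∫u*·x⁴·u dx = 83.133, so ⟨x⁴⟩ = 83.133 / 0.77291.
⟨x⁴⟩ = 107.56.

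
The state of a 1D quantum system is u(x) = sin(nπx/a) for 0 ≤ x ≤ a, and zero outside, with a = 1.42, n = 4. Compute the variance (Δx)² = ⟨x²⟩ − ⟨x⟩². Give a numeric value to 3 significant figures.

Compute ⟨x⟩ and ⟨x²⟩ separately, then (Δx)² = ⟨x²⟩ − ⟨x⟩².
With sin²θ = (1 − cos2θ)/2 on 0 ≤ x ≤ a: ∫sin²(nπx/a) dx = a/2, ∫x·sin²(nπx/a) dx = a²/4, ∫x²·sin²(nπx/a) dx = a³·(1/6 − 1/(4n²π²)); higher powers xᵏ the same way, integrating xᵏ·cos(2nπx/a) by parts.
Normalization: ∫|u|² dx = 0.71000.
⟨x⟩ = 0.71000 and ⟨x²⟩ = 0.66575.
(Δx)² = 0.66575 − (0.71000)² = 0.16165.

0.162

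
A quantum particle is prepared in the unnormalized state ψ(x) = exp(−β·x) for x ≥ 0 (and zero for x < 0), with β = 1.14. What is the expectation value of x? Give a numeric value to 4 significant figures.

⟨x⟩ = ∫ x·|ψ|² dx / ∫|ψ|² dx (integrals over the domain).
Every integrand reduces to terms xʲ·e^(−2βx) on [0, ∞); use ∫₀^∞ xʲ·e^(−2βx) dx = j!/(2β)^(j+1).
State is unnormalized: ∫|ψ|² dx = 0.43860, and ∫ψ*·x·ψ dx = 0.19237, so ⟨x⟩ = 0.19237 / 0.43860.
⟨x⟩ = 0.43860.

0.4386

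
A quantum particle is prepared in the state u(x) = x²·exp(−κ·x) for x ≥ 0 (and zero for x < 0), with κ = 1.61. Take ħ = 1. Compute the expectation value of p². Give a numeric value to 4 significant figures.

0.8640

p² u = −ħ² d²u/dx²; ⟨p²⟩ = −ħ² ∫ u*·u'' dx / ∫|u|² dx.
Differentiate x²·exp(−κ·x) with the product rule; every integrand then reduces to terms xʲ·e^(−2κx) on [0, ∞), with ∫₀^∞ xʲ·e^(−2κx) dx = j!/(2κ)^(j+1).
State is unnormalized: ∫|u|² dx = 0.069332, and ∫u*·(−ħ² u'') dx = 0.059905, so ⟨p²⟩ = 0.059905 / 0.069332.
⟨p²⟩ = 0.86403.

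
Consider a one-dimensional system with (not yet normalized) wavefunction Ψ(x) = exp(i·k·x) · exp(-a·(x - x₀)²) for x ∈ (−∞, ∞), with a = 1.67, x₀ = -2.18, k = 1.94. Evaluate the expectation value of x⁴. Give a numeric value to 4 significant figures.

⟨x⁴⟩ = ∫ x⁴·|Ψ|² dx / ∫|Ψ|² dx (integrals over the domain).
Gaussian moments (u = x − x₀): ∫u^(2j)·e^(−2au²) du = (2j−1)!!/(4a)^j · √(π/(2a)), odd powers integrate to 0; here √(π/(2a)) = 0.96984.
State is unnormalized: ∫|Ψ|² dx = 0.96984, and ∫Ψ*·x⁴·Ψ dx = 26.109, so ⟨x⁴⟩ = 26.109 / 0.96984.
⟨x⁴⟩ = 26.921.

26.92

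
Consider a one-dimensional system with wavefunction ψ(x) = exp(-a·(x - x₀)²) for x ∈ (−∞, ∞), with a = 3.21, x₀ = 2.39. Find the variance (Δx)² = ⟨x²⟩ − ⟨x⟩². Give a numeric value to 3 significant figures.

Compute ⟨x⟩ and ⟨x²⟩ separately, then (Δx)² = ⟨x²⟩ − ⟨x⟩².
Gaussian moments (u = x − x₀): ∫u^(2j)·e^(−2au²) du = (2j−1)!!/(4a)^j · √(π/(2a)), odd powers integrate to 0; here √(π/(2a)) = 0.69953.
Normalization: ∫|ψ|² dx = 0.69953.
⟨x⟩ = 2.3900 and ⟨x²⟩ = 5.7900.
(Δx)² = 5.7900 − (2.3900)² = 0.077882.

0.0779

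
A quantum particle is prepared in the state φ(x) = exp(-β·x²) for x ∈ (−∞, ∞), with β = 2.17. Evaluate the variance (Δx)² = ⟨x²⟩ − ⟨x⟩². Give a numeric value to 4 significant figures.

Compute ⟨x⟩ and ⟨x²⟩ separately, then (Δx)² = ⟨x²⟩ − ⟨x⟩².
Gaussian moments: ∫x^(2j)·e^(−2βx²) dx = (2j−1)!!/(4β)^j · √(π/(2β)), odd powers integrate to 0; here √(π/(2β)) = 0.85081.
Normalization: ∫|φ|² dx = 0.85081.
⟨x⟩ = 0.0000 and ⟨x²⟩ = 0.11521.
(Δx)² = 0.11521 − (0.0000)² = 0.11521.

0.1152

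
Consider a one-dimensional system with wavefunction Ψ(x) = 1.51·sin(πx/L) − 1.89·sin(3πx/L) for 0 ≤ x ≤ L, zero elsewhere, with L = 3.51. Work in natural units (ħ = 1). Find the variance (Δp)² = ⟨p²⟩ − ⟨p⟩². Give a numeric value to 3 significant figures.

Compute ⟨p⟩ and ⟨p²⟩ separately; (Δp)² = ⟨p²⟩ − ⟨p⟩².
d²/dx² sin(jπx/L) = −(jπ/L)²·sin(jπx/L); on 0 ≤ x ≤ L, ∫sin²(jπx/L) dx = L/2 and ∫sin(jπx/L)·sin(lπx/L) dx = 0 for j ≠ l, so only diagonal terms survive in ∫|Ψ|² and ∫Ψ·Ψ″; ∫Ψ·Ψ′ dx = [Ψ²/2] between the walls = 0.
Normalization: ∫|Ψ|² dx = 10.271.
⟨p⟩ = 0.0000 and ⟨p²⟩ = 4.7129.
(Δp)² = 4.7129 − (0.0000)² = 4.7129.

4.71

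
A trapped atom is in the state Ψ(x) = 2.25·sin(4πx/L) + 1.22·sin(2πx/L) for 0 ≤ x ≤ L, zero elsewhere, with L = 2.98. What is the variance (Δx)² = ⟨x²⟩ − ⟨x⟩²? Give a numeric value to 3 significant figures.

Compute ⟨x⟩ and ⟨x²⟩ separately, then (Δx)² = ⟨x²⟩ − ⟨x⟩².
On 0 ≤ x ≤ L (j ≠ l): ∫sin²(jπx/L) dx = L/2, ∫sin(jπx/L)·sin(lπx/L) dx = 0; diagonal moments ∫x·sin²(jπx/L) dx = L²/4, ∫x²·sin²(jπx/L) dx = L³·(1/6 − 1/(4j²π²)); cross terms ∫x·sin(jπx/L)·sin(lπx/L) dx = 0 for j + l even and −4jlL²/(π²(j² − l²)²) for j + l odd, ∫x²·sin(jπx/L)·sin(lπx/L) dx = (−1)^(j+l)·4jlL³/(π²(j² − l²)²); higher powers the same way via product-to-sum and parts.
Normalization: ∫|Ψ|² dx = 9.7608.
⟨x⟩ = 1.4900 and ⟨x²⟩ = 3.2480.
(Δx)² = 3.2480 − (1.4900)² = 1.0279.

1.03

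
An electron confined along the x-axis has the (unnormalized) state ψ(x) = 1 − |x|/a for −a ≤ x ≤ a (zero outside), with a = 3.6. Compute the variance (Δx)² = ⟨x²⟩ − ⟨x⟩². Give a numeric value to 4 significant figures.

1.296

Compute ⟨x⟩ and ⟨x²⟩ separately, then (Δx)² = ⟨x²⟩ − ⟨x⟩².
ψ is even, so ∫ over [−a, a] = 2∫₀ᵃ with ψ = 1 − x/a there: ∫₀ᵃ (1 − x/a)² dx = a/3, ∫₀ᵃ x²(1 − x/a)² dx = a³/30, ∫₀ᵃ x⁴(1 − x/a)² dx = a⁵/105.
Normalization: ∫|ψ|² dx = 2.4000.
⟨x⟩ = 0.0000 and ⟨x²⟩ = 1.2960.
(Δx)² = 1.2960 − (0.0000)² = 1.2960.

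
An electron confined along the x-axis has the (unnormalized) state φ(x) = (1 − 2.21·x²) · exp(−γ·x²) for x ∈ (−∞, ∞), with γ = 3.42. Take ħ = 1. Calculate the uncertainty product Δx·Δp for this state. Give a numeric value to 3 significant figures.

Δx = √(⟨x²⟩−⟨x⟩²), Δp = √(⟨p²⟩−⟨p⟩²).
Expand each integrand as polynomial × e^(−2γx²) and use ∫x^(2j)·e^(−2γx²) dx = (2j−1)!!/(4γ)^j · √(π/(2γ)), odd powers → 0; here √(π/(2γ)) = 0.67771. Differentiate with the product rule, d/dx e^(−γx²) = −2γx·e^(−γx²).
Normalization: ∫|φ|² dx = 0.51181.
⟨x⟩ = 0.0000, ⟨x²⟩ = 0.040865 ⇒ Δx = 0.20215.
⟨p⟩ = 0.0000, ⟨p²⟩ = 6.8192 ⇒ Δp = 2.6114.
Δx·Δp = 0.52789.

0.528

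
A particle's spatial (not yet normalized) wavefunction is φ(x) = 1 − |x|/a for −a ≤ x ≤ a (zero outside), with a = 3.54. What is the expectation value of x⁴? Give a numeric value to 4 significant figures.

⟨x⁴⟩ = ∫ x⁴·|φ|² dx / ∫|φ|² dx (integrals over the domain).
φ is even, so ∫ over [−a, a] = 2∫₀ᵃ with φ = 1 − x/a there: ∫₀ᵃ (1 − x/a)² dx = a/3, ∫₀ᵃ x²(1 − x/a)² dx = a³/30, ∫₀ᵃ x⁴(1 − x/a)² dx = a⁵/105.
State is unnormalized: ∫|φ|² dx = 2.3600, and ∫φ*·x⁴·φ dx = 10.589, so ⟨x⁴⟩ = 10.589 / 2.3600.
⟨x⁴⟩ = 4.4869.

4.487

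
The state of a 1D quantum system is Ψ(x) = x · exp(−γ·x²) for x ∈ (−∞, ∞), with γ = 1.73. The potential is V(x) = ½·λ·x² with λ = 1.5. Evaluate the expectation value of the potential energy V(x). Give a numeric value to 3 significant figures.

⟨V⟩ = ∫ V(x)·|Ψ|² dx / ∫|Ψ|² dx.
Expand each integrand as polynomial × e^(−2γx²) and use ∫x^(2j)·e^(−2γx²) dx = (2j−1)!!/(4γ)^j · √(π/(2γ)), odd powers → 0; here √(π/(2γ)) = 0.95288.
State is unnormalized: ∫|Ψ|² dx = 0.13770, and ∫Ψ*·V(x)·Ψ dx = 0.044772, so ⟨V⟩ = 0.044772 / 0.13770.
⟨V⟩ = 0.32514.

0.325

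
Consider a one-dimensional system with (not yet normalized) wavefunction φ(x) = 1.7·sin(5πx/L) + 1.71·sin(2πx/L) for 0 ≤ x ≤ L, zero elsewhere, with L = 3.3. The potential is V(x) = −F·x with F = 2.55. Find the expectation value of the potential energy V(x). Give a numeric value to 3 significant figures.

-4.05

⟨V⟩ = ∫ V(x)·|φ|² dx / ∫|φ|² dx.
On 0 ≤ x ≤ L (j ≠ l): ∫sin²(jπx/L) dx = L/2, ∫sin(jπx/L)·sin(lπx/L) dx = 0; diagonal moments ∫x·sin²(jπx/L) dx = L²/4, ∫x²·sin²(jπx/L) dx = L³·(1/6 − 1/(4j²π²)); cross terms ∫x·sin(jπx/L)·sin(lπx/L) dx = 0 for j + l even and −4jlL²/(π²(j² − l²)²) for j + l odd, ∫x²·sin(jπx/L)·sin(lπx/L) dx = (−1)^(j+l)·4jlL³/(π²(j² − l²)²); higher powers the same way via product-to-sum and parts.
State is unnormalized: ∫|φ|² dx = 9.5933, and ∫φ*·V(x)·φ dx = -38.880, so ⟨V⟩ = -38.880 / 9.5933.
⟨V⟩ = -4.0528.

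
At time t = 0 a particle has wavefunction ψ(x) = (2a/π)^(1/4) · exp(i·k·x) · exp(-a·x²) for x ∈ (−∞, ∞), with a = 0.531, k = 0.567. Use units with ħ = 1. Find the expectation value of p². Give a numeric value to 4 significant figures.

p² ψ = −ħ² d²ψ/dx²; ⟨p²⟩ = −ħ² ∫ ψ*·ψ'' dx.
Gaussian moments: ∫x^(2j)·e^(−2ax²) dx = (2j−1)!!/(4a)^j · √(π/(2a)), odd powers integrate to 0; here √(π/(2a)) = 1.7199. Derivatives: ψ′ = (ik − 2ax)·ψ, ψ″ = ((ik − 2ax)² − 2a)·ψ; the odd-in-x pieces drop out.
⟨p²⟩ = 0.85249.

0.8525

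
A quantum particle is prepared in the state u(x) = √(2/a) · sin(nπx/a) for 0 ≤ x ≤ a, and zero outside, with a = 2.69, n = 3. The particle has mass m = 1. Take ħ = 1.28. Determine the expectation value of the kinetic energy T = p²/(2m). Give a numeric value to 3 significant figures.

10.1

T = −(ħ²/2m) d²/dx², so ⟨T⟩ = −(ħ²/2m) ∫ u*·u'' dx; with m = 1.
d/dx sin(nπx/a) = (nπ/a)·cos(nπx/a) and d²/dx² sin(nπx/a) = −(nπ/a)²·sin(nπx/a); on 0 ≤ x ≤ a, ∫sin²(nπx/a) dx = a/2 and ∫sin(nπx/a)·cos(nπx/a) dx = 0.
⟨T⟩ = 10.056.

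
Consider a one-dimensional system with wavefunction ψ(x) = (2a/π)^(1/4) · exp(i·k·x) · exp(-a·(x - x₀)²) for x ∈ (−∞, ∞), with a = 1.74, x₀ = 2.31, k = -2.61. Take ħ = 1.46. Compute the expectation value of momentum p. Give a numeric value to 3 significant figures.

p ψ = −iħ dψ/dx; then ⟨p⟩ = ∫ ψ*·(pψ) dx.
Gaussian moments (u = x − x₀): ∫u^(2j)·e^(−2au²) du = (2j−1)!!/(4a)^j · √(π/(2a)), odd powers integrate to 0; here √(π/(2a)) = 0.95013. Derivatives: ψ′ = (ik − 2au)·ψ, ψ″ = ((ik − 2au)² − 2a)·ψ; the odd-in-u pieces drop out.
⟨p⟩ = -3.8106.

-3.81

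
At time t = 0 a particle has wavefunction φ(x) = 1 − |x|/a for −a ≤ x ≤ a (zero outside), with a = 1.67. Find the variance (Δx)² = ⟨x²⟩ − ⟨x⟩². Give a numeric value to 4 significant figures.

Compute ⟨x⟩ and ⟨x²⟩ separately, then (Δx)² = ⟨x²⟩ − ⟨x⟩².
φ is even, so ∫ over [−a, a] = 2∫₀ᵃ with φ = 1 − x/a there: ∫₀ᵃ (1 − x/a)² dx = a/3, ∫₀ᵃ x²(1 − x/a)² dx = a³/30, ∫₀ᵃ x⁴(1 − x/a)² dx = a⁵/105.
Normalization: ∫|φ|² dx = 1.1133.
⟨x⟩ = 0.0000 and ⟨x²⟩ = 0.27889.
(Δx)² = 0.27889 − (0.0000)² = 0.27889.

0.2789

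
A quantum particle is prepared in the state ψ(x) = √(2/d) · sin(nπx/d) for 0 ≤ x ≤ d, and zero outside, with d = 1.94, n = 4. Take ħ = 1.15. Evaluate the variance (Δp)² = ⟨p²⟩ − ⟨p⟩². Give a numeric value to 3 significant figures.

Compute ⟨p⟩ and ⟨p²⟩ separately; (Δp)² = ⟨p²⟩ − ⟨p⟩².
d/dx sin(nπx/d) = (nπ/d)·cos(nπx/d) and d²/dx² sin(nπx/d) = −(nπ/d)²·sin(nπx/d); on 0 ≤ x ≤ d, ∫sin²(nπx/d) dx = d/2 and ∫sin(nπx/d)·cos(nπx/d) dx = 0.
⟨p⟩ = 0.0000 and ⟨p²⟩ = 55.490.
(Δp)² = 55.490 − (0.0000)² = 55.490.

55.5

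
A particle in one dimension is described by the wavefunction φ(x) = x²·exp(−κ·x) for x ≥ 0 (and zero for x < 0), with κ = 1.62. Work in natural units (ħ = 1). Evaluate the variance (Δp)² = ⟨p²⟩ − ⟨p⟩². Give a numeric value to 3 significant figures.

Compute ⟨p⟩ and ⟨p²⟩ separately; (Δp)² = ⟨p²⟩ − ⟨p⟩².
Differentiate x²·exp(−κ·x) with the product rule; every integrand then reduces to terms xʲ·e^(−2κx) on [0, ∞), with ∫₀^∞ xʲ·e^(−2κx) dx = j!/(2κ)^(j+1).
Normalization: ∫|φ|² dx = 0.067218.
⟨p⟩ = 0.0000 and ⟨p²⟩ = 0.87480.
(Δp)² = 0.87480 − (0.0000)² = 0.87480.

0.875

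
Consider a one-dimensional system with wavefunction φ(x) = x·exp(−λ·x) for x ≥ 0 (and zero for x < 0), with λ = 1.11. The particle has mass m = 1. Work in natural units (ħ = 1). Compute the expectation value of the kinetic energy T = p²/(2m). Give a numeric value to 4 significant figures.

0.6161

T = −(ħ²/2m) d²/dx², so ⟨T⟩ = −(ħ²/2m) ∫ φ*·φ'' dx / ∫|φ|² dx; with m = 1.
Differentiate x·exp(−λ·x) with the product rule; every integrand then reduces to terms xʲ·e^(−2λx) on [0, ∞), with ∫₀^∞ xʲ·e^(−2λx) dx = j!/(2λ)^(j+1).
State is unnormalized: ∫|φ|² dx = 0.18280, and ∫φ*·(−ħ²/2m · φ'') dx = 0.11261, so ⟨T⟩ = 0.11261 / 0.18280.
⟨T⟩ = 0.61605.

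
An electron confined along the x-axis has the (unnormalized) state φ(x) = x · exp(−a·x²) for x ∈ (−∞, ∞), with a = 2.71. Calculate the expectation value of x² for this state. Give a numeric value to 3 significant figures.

0.277

⟨x²⟩ = ∫ x²·|φ|² dx / ∫|φ|² dx (integrals over the domain).
Expand each integrand as polynomial × e^(−2ax²) and use ∫x^(2j)·e^(−2ax²) dx = (2j−1)!!/(4a)^j · √(π/(2a)), odd powers → 0; here √(π/(2a)) = 0.76133.
State is unnormalized: ∫|φ|² dx = 0.070234, and ∫φ*·x²·φ dx = 0.019437, so ⟨x²⟩ = 0.019437 / 0.070234.
⟨x²⟩ = 0.27675.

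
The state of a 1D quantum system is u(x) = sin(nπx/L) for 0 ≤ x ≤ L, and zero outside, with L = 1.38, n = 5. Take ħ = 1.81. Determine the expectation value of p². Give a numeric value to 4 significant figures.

424.5

p² u = −ħ² d²u/dx²; ⟨p²⟩ = −ħ² ∫ u*·u'' dx / ∫|u|² dx.
d/dx sin(nπx/L) = (nπ/L)·cos(nπx/L) and d²/dx² sin(nπx/L) = −(nπ/L)²·sin(nπx/L); on 0 ≤ x ≤ L, ∫sin²(nπx/L) dx = L/2 and ∫sin(nπx/L)·cos(nπx/L) dx = 0.
State is unnormalized: ∫|u|² dx = 0.69000, and ∫u*·(−ħ² u'') dx = 292.88, so ⟨p²⟩ = 292.88 / 0.69000.
⟨p²⟩ = 424.46.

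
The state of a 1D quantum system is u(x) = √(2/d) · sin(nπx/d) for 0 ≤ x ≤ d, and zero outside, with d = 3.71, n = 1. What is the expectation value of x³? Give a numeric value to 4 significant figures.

⟨x³⟩ = ∫ x³·|u|² dx (integrals over the domain).
With sin²θ = (1 − cos2θ)/2 on 0 ≤ x ≤ d: ∫sin²(nπx/d) dx = d/2, ∫x·sin²(nπx/d) dx = d²/4, ∫x²·sin²(nπx/d) dx = d³·(1/6 − 1/(4n²π²)); higher powers xᵏ the same way, integrating xᵏ·cos(2nπx/d) by parts.
⟨x³⟩ = 8.8857.

8.886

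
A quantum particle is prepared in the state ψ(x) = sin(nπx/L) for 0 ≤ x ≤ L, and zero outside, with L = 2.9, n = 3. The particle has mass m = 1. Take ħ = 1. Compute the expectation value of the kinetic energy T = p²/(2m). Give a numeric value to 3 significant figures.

T = −(ħ²/2m) d²/dx², so ⟨T⟩ = −(ħ²/2m) ∫ ψ*·ψ'' dx / ∫|ψ|² dx; with m = 1.
d/dx sin(nπx/L) = (nπ/L)·cos(nπx/L) and d²/dx² sin(nπx/L) = −(nπ/L)²·sin(nπx/L); on 0 ≤ x ≤ L, ∫sin²(nπx/L) dx = L/2 and ∫sin(nπx/L)·cos(nπx/L) dx = 0.
State is unnormalized: ∫|ψ|² dx = 1.4500, and ∫ψ*·(−ħ²/2m · ψ'') dx = 7.6575, so ⟨T⟩ = 7.6575 / 1.4500.
⟨T⟩ = 5.2810.

5.28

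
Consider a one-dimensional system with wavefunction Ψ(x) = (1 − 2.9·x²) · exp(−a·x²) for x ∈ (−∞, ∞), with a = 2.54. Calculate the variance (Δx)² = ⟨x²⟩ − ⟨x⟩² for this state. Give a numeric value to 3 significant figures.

Compute ⟨x⟩ and ⟨x²⟩ separately, then (Δx)² = ⟨x²⟩ − ⟨x⟩².
Expand each integrand as polynomial × e^(−2ax²) and use ∫x^(2j)·e^(−2ax²) dx = (2j−1)!!/(4a)^j · √(π/(2a)), odd powers → 0; here √(π/(2a)) = 0.78640.
Normalization: ∫|Ψ|² dx = 0.52968.
⟨x⟩ = 0.0000 and ⟨x²⟩ = 0.074450.
(Δx)² = 0.074450 − (0.0000)² = 0.074450.

0.0745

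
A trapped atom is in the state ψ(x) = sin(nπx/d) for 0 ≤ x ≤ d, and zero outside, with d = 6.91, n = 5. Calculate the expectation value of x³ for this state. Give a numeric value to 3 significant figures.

81.5

⟨x³⟩ = ∫ x³·|ψ|² dx / ∫|ψ|² dx (integrals over the domain).
With sin²θ = (1 − cos2θ)/2 on 0 ≤ x ≤ d: ∫sin²(nπx/d) dx = d/2, ∫x·sin²(nπx/d) dx = d²/4, ∫x²·sin²(nπx/d) dx = d³·(1/6 − 1/(4n²π²)); higher powers xᵏ the same way, integrating xᵏ·cos(2nπx/d) by parts.
State is unnormalized: ∫|ψ|² dx = 3.4550, and ∫ψ*·x³·ψ dx = 281.52, so ⟨x³⟩ = 281.52 / 3.4550.
⟨x³⟩ = 81.482.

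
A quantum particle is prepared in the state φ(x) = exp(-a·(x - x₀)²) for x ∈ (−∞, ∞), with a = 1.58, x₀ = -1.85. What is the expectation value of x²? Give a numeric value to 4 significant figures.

⟨x²⟩ = ∫ x²·|φ|² dx / ∫|φ|² dx (integrals over the domain).
Gaussian moments (u = x − x₀): ∫u^(2j)·e^(−2au²) du = (2j−1)!!/(4a)^j · √(π/(2a)), odd powers integrate to 0; here √(π/(2a)) = 0.99708.
State is unnormalized: ∫|φ|² dx = 0.99708, and ∫φ*·x²·φ dx = 3.5703, so ⟨x²⟩ = 3.5703 / 0.99708.
⟨x²⟩ = 3.5807.

3.581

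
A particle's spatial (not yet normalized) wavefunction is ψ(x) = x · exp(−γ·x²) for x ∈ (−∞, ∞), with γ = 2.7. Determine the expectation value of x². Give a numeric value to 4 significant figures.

⟨x²⟩ = ∫ x²·|ψ|² dx / ∫|ψ|² dx (integrals over the domain).
Expand each integrand as polynomial × e^(−2γx²) and use ∫x^(2j)·e^(−2γx²) dx = (2j−1)!!/(4γ)^j · √(π/(2γ)), odd powers → 0; here √(π/(2γ)) = 0.76274.
State is unnormalized: ∫|ψ|² dx = 0.070624, and ∫ψ*·x²·ψ dx = 0.019618, so ⟨x²⟩ = 0.019618 / 0.070624.
⟨x²⟩ = 0.27778.

0.2778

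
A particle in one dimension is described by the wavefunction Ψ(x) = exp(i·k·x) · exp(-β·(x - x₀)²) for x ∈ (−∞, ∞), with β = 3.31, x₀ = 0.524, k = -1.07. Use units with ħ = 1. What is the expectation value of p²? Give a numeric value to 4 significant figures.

4.455

p² Ψ = −ħ² d²Ψ/dx²; ⟨p²⟩ = −ħ² ∫ Ψ*·Ψ'' dx / ∫|Ψ|² dx.
Gaussian moments (u = x − x₀): ∫u^(2j)·e^(−2βu²) du = (2j−1)!!/(4β)^j · √(π/(2β)), odd powers integrate to 0; here √(π/(2β)) = 0.68888. Derivatives: Ψ′ = (ik − 2βu)·Ψ, Ψ″ = ((ik − 2βu)² − 2β)·Ψ; the odd-in-u pieces drop out.
State is unnormalized: ∫|Ψ|² dx = 0.68888, and ∫Ψ*·(−ħ² Ψ'') dx = 3.0689, so ⟨p²⟩ = 3.0689 / 0.68888.
⟨p²⟩ = 4.4549.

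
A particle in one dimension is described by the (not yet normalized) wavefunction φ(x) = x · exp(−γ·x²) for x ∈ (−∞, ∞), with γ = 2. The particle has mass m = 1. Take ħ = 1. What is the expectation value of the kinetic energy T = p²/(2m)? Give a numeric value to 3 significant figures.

T = −(ħ²/2m) d²/dx², so ⟨T⟩ = −(ħ²/2m) ∫ φ*·φ'' dx / ∫|φ|² dx; with m = 1.
Expand each integrand as polynomial × e^(−2γx²) and use ∫x^(2j)·e^(−2γx²) dx = (2j−1)!!/(4γ)^j · √(π/(2γ)), odd powers → 0; here √(π/(2γ)) = 0.88623. Differentiate with the product rule, d/dx e^(−γx²) = −2γx·e^(−γx²).
State is unnormalized: ∫|φ|² dx = 0.11078, and ∫φ*·(−ħ²/2m · φ'') dx = 0.33234, so ⟨T⟩ = 0.33234 / 0.11078.
⟨T⟩ = 3.0000.

3.00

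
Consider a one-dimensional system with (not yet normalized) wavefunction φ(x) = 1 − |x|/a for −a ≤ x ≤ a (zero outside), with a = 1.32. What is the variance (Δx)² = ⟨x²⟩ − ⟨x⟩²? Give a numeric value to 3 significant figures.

Compute ⟨x⟩ and ⟨x²⟩ separately, then (Δx)² = ⟨x²⟩ − ⟨x⟩².
φ is even, so ∫ over [−a, a] = 2∫₀ᵃ with φ = 1 − x/a there: ∫₀ᵃ (1 − x/a)² dx = a/3, ∫₀ᵃ x²(1 − x/a)² dx = a³/30, ∫₀ᵃ x⁴(1 − x/a)² dx = a⁵/105.
Normalization: ∫|φ|² dx = 0.88000.
⟨x⟩ = 0.0000 and ⟨x²⟩ = 0.17424.
(Δx)² = 0.17424 − (0.0000)² = 0.17424.

0.174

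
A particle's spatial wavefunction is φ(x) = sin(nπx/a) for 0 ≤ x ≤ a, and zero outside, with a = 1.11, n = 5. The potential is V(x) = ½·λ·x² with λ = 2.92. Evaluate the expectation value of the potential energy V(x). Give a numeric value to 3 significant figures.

⟨V⟩ = ∫ V(x)·|φ|² dx / ∫|φ|² dx.
With sin²θ = (1 − cos2θ)/2 on 0 ≤ x ≤ a: ∫sin²(nπx/a) dx = a/2, ∫x·sin²(nπx/a) dx = a²/4, ∫x²·sin²(nπx/a) dx = a³·(1/6 − 1/(4n²π²)); higher powers xᵏ the same way, integrating xᵏ·cos(2nπx/a) by parts.
State is unnormalized: ∫|φ|² dx = 0.55500, and ∫φ*·V(x)·φ dx = 0.33077, so ⟨V⟩ = 0.33077 / 0.55500.
⟨V⟩ = 0.59598.

0.596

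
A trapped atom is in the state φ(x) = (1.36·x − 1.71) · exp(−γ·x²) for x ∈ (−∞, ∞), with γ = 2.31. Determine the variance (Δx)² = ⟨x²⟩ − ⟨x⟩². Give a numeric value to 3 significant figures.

0.0961

Compute ⟨x⟩ and ⟨x²⟩ separately, then (Δx)² = ⟨x²⟩ − ⟨x⟩².
Expand each integrand as polynomial × e^(−2γx²) and use ∫x^(2j)·e^(−2γx²) dx = (2j−1)!!/(4γ)^j · √(π/(2γ)), odd powers → 0; here √(π/(2γ)) = 0.82462.
Normalization: ∫|φ|² dx = 2.5763.
⟨x⟩ = -0.16112 and ⟨x²⟩ = 0.12209.
(Δx)² = 0.12209 − (-0.16112)² = 0.096134.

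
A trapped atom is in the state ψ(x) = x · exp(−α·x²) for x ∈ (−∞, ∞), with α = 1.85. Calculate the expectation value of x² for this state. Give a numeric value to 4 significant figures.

0.4054

⟨x²⟩ = ∫ x²·|ψ|² dx / ∫|ψ|² dx (integrals over the domain).
Expand each integrand as polynomial × e^(−2αx²) and use ∫x^(2j)·e^(−2αx²) dx = (2j−1)!!/(4α)^j · √(π/(2α)), odd powers → 0; here √(π/(2α)) = 0.92145.
State is unnormalized: ∫|ψ|² dx = 0.12452, and ∫ψ*·x²·ψ dx = 0.050481, so ⟨x²⟩ = 0.050481 / 0.12452.
⟨x²⟩ = 0.40541.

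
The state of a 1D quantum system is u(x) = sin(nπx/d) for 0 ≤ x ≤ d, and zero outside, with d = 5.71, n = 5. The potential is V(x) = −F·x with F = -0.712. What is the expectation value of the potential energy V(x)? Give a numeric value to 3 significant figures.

⟨V⟩ = ∫ V(x)·|u|² dx / ∫|u|² dx.
With sin²θ = (1 − cos2θ)/2 on 0 ≤ x ≤ d: ∫sin²(nπx/d) dx = d/2, ∫x·sin²(nπx/d) dx = d²/4, ∫x²·sin²(nπx/d) dx = d³·(1/6 − 1/(4n²π²)); higher powers xᵏ the same way, integrating xᵏ·cos(2nπx/d) by parts.
State is unnormalized: ∫|u|² dx = 2.8550, and ∫u*·V(x)·u dx = 5.8035, so ⟨V⟩ = 5.8035 / 2.8550.
⟨V⟩ = 2.0328.

2.03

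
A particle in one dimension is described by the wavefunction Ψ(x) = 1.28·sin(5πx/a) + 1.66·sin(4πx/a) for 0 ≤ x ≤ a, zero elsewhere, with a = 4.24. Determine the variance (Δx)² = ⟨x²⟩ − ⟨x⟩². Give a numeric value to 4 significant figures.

Compute ⟨x⟩ and ⟨x²⟩ separately, then (Δx)² = ⟨x²⟩ − ⟨x⟩².
On 0 ≤ x ≤ a (j ≠ l): ∫sin²(jπx/a) dx = a/2, ∫sin(jπx/a)·sin(lπx/a) dx = 0; diagonal moments ∫x·sin²(jπx/a) dx = a²/4, ∫x²·sin²(jπx/a) dx = a³·(1/6 − 1/(4j²π²)); cross terms ∫x·sin(jπx/a)·sin(lπx/a) dx = 0 for j + l even and −4jla²/(π²(j² − l²)²) for j + l odd, ∫x²·sin(jπx/a)·sin(lπx/a) dx = (−1)^(j+l)·4jla³/(π²(j² − l²)²); higher powers the same way via product-to-sum and parts.
Normalization: ∫|Ψ|² dx = 9.3153.
⟨x⟩ = 1.2993 and ⟨x²⟩ = 2.4634.
(Δx)² = 2.4634 − (1.2993)² = 0.77529.

0.7753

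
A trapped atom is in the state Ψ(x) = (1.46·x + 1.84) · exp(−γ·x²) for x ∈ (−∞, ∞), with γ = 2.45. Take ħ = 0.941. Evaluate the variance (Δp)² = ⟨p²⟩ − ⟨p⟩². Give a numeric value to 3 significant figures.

Compute ⟨p⟩ and ⟨p²⟩ separately; (Δp)² = ⟨p²⟩ − ⟨p⟩².
Expand each integrand as polynomial × e^(−2γx²) and use ∫x^(2j)·e^(−2γx²) dx = (2j−1)!!/(4γ)^j · √(π/(2γ)), odd powers → 0; here √(π/(2γ)) = 0.80071. Differentiate with the product rule, d/dx e^(−γx²) = −2γx·e^(−γx²).
Normalization: ∫|Ψ|² dx = 2.8851.
⟨p⟩ = 0.0000 and ⟨p²⟩ = 2.4314.
(Δp)² = 2.4314 − (0.0000)² = 2.4314.

2.43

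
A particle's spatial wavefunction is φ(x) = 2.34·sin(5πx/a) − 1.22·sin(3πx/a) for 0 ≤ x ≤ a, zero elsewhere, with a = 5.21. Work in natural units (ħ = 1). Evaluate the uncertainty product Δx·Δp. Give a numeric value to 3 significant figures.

2.98

Δx = √(⟨x²⟩−⟨x⟩²), Δp = √(⟨p²⟩−⟨p⟩²).
On 0 ≤ x ≤ a (j ≠ l): ∫sin²(jπx/a) dx = a/2, ∫sin(jπx/a)·sin(lπx/a) dx = 0; diagonal moments ∫x·sin²(jπx/a) dx = a²/4, ∫x²·sin²(jπx/a) dx = a³·(1/6 − 1/(4j²π²)); cross terms ∫x·sin(jπx/a)·sin(lπx/a) dx = 0 for j + l even and −4jla²/(π²(j² − l²)²) for j + l odd, ∫x²·sin(jπx/a)·sin(lπx/a) dx = (−1)^(j+l)·4jla³/(π²(j² − l²)²); higher powers the same way via product-to-sum and parts. d²/dx² sin(jπx/a) = −(jπ/a)²·sin(jπx/a); on 0 ≤ x ≤ a, ∫sin²(jπx/a) dx = a/2 and ∫sin(jπx/a)·sin(lπx/a) dx = 0 for j ≠ l, so only diagonal terms survive in ∫|φ|² and ∫φ·φ″; ∫φ·φ′ dx = [φ²/2] between the walls = 0.
Normalization: ∫|φ|² dx = 18.141.
⟨x⟩ = 2.6050, ⟨x²⟩ = 7.9152 ⇒ Δx = 1.0626.
⟨p⟩ = 0.0000, ⟨p²⟩ = 7.8466 ⇒ Δp = 2.8012.
Δx·Δp = 2.9766.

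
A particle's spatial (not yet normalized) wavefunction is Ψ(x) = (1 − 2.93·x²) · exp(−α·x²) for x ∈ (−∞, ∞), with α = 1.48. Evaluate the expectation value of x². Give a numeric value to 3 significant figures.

⟨x²⟩ = ∫ x²·|Ψ|² dx / ∫|Ψ|² dx (integrals over the domain).
Expand each integrand as polynomial × e^(−2αx²) and use ∫x^(2j)·e^(−2αx²) dx = (2j−1)!!/(4α)^j · √(π/(2α)), odd powers → 0; here √(π/(2α)) = 1.0302.
State is unnormalized: ∫|Ψ|² dx = 0.76752, and ∫Ψ*·x²·Ψ dx = 0.29667, so ⟨x²⟩ = 0.29667 / 0.76752.
⟨x²⟩ = 0.38653.

0.387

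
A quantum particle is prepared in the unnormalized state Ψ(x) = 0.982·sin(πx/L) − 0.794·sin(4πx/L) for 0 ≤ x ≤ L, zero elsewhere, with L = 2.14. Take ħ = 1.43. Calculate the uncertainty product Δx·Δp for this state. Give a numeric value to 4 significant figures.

Δx = √(⟨x²⟩−⟨x⟩²), Δp = √(⟨p²⟩−⟨p⟩²).
On 0 ≤ x ≤ L (j ≠ l): ∫sin²(jπx/L) dx = L/2, ∫sin(jπx/L)·sin(lπx/L) dx = 0; diagonal moments ∫x·sin²(jπx/L) dx = L²/4, ∫x²·sin²(jπx/L) dx = L³·(1/6 − 1/(4j²π²)); cross terms ∫x·sin(jπx/L)·sin(lπx/L) dx = 0 for j + l even and −4jlL²/(π²(j² − l²)²) for j + l odd, ∫x²·sin(jπx/L)·sin(lπx/L) dx = (−1)^(j+l)·4jlL³/(π²(j² − l²)²); higher powers the same way via product-to-sum and parts. d²/dx² sin(jπx/L) = −(jπ/L)²·sin(jπx/L); on 0 ≤ x ≤ L, ∫sin²(jπx/L) dx = L/2 and ∫sin(jπx/L)·sin(lπx/L) dx = 0 for j ≠ l, so only diagonal terms survive in ∫|Ψ|² and ∫Ψ·Ψ″; ∫Ψ·Ψ′ dx = [Ψ²/2] between the walls = 0.
Normalization: ∫|Ψ|² dx = 1.7064.
⟨x⟩ = 1.1002, ⟨x²⟩ = 1.4450 ⇒ Δx = 0.48446.
⟨p⟩ = 0.0000, ⟨p²⟩ = 30.540 ⇒ Δp = 5.5263.
Δx·Δp = 2.6773.

2.677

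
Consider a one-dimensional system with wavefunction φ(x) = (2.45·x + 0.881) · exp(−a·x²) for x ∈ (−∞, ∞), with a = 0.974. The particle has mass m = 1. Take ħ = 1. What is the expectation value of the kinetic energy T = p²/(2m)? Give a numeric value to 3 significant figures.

T = −(ħ²/2m) d²/dx², so ⟨T⟩ = −(ħ²/2m) ∫ φ*·φ'' dx / ∫|φ|² dx; with m = 1.
Expand each integrand as polynomial × e^(−2ax²) and use ∫x^(2j)·e^(−2ax²) dx = (2j−1)!!/(4a)^j · √(π/(2a)), odd powers → 0; here √(π/(2a)) = 1.2699. Differentiate with the product rule, d/dx e^(−ax²) = −2ax·e^(−ax²).
State is unnormalized: ∫|φ|² dx = 2.9422, and ∫φ*·(−ħ²/2m · φ'') dx = 3.3386, so ⟨T⟩ = 3.3386 / 2.9422.
⟨T⟩ = 1.1347.

1.13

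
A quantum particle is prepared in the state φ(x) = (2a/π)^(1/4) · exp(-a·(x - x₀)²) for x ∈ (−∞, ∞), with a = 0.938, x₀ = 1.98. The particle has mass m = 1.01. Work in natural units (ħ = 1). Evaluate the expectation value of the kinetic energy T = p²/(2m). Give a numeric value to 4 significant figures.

T = −(ħ²/2m) d²/dx², so ⟨T⟩ = −(ħ²/2m) ∫ φ*·φ'' dx; with m = 1.01.
Gaussian moments (u = x − x₀): ∫u^(2j)·e^(−2au²) du = (2j−1)!!/(4a)^j · √(π/(2a)), odd powers integrate to 0; here √(π/(2a)) = 1.2941. Derivatives: d/dx e^(−au²) = −2au·e^(−au²), d²/dx² e^(−au²) = (4a²u² − 2a)·e^(−au²).
⟨T⟩ = 0.46436.

0.4644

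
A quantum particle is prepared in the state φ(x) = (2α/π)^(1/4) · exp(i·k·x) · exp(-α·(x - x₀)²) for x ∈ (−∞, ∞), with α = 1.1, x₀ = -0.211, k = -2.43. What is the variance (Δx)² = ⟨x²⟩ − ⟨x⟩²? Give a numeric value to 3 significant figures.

Compute ⟨x⟩ and ⟨x²⟩ separately, then (Δx)² = ⟨x²⟩ − ⟨x⟩².
Gaussian moments (u = x − x₀): ∫u^(2j)·e^(−2αu²) du = (2j−1)!!/(4α)^j · √(π/(2α)), odd powers integrate to 0; here √(π/(2α)) = 1.1950.
⟨x⟩ = -0.21100 and ⟨x²⟩ = 0.27179.
(Δx)² = 0.27179 − (-0.21100)² = 0.22727.

0.227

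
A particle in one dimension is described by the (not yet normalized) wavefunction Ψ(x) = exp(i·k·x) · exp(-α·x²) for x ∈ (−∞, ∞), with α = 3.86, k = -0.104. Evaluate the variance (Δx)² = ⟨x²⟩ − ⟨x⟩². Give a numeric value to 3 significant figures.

Compute ⟨x⟩ and ⟨x²⟩ separately, then (Δx)² = ⟨x²⟩ − ⟨x⟩².
Gaussian moments: ∫x^(2j)·e^(−2αx²) dx = (2j−1)!!/(4α)^j · √(π/(2α)), odd powers integrate to 0; here √(π/(2α)) = 0.63792.
Normalization: ∫|Ψ|² dx = 0.63792.
⟨x⟩ = 0.0000 and ⟨x²⟩ = 0.064767.
(Δx)² = 0.064767 − (0.0000)² = 0.064767.

0.0648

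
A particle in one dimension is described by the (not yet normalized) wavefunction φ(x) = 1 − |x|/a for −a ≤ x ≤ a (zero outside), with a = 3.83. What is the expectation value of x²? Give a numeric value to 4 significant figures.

1.467

⟨x²⟩ = ∫ x²·|φ|² dx / ∫|φ|² dx (integrals over the domain).
φ is even, so ∫ over [−a, a] = 2∫₀ᵃ with φ = 1 − x/a there: ∫₀ᵃ (1 − x/a)² dx = a/3, ∫₀ᵃ x²(1 − x/a)² dx = a³/30, ∫₀ᵃ x⁴(1 − x/a)² dx = a⁵/105.
State is unnormalized: ∫|φ|² dx = 2.5533, and ∫φ*·x²·φ dx = 3.7455, so ⟨x²⟩ = 3.7455 / 2.5533.
⟨x²⟩ = 1.4669.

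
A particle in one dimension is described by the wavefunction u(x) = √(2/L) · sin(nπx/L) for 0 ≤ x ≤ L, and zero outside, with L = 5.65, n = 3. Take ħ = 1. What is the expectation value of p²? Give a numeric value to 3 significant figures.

p² u = −ħ² d²u/dx²; ⟨p²⟩ = −ħ² ∫ u*·u'' dx.
d/dx sin(nπx/L) = (nπ/L)·cos(nπx/L) and d²/dx² sin(nπx/L) = −(nπ/L)²·sin(nπx/L); on 0 ≤ x ≤ L, ∫sin²(nπx/L) dx = L/2 and ∫sin(nπx/L)·cos(nπx/L) dx = 0.
⟨p²⟩ = 2.7826.

2.78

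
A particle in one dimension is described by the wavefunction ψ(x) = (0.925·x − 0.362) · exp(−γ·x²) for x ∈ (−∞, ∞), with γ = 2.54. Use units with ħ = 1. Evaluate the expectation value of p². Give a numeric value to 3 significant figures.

4.53

p² ψ = −ħ² d²ψ/dx²; ⟨p²⟩ = −ħ² ∫ ψ*·ψ'' dx / ∫|ψ|² dx.
Expand each integrand as polynomial × e^(−2γx²) and use ∫x^(2j)·e^(−2γx²) dx = (2j−1)!!/(4γ)^j · √(π/(2γ)), odd powers → 0; here √(π/(2γ)) = 0.78640. Differentiate with the product rule, d/dx e^(−γx²) = −2γx·e^(−γx²).
State is unnormalized: ∫|ψ|² dx = 0.16928, and ∫ψ*·(−ħ² ψ'') dx = 0.76640, so ⟨p²⟩ = 0.76640 / 0.16928.
⟨p²⟩ = 4.5274.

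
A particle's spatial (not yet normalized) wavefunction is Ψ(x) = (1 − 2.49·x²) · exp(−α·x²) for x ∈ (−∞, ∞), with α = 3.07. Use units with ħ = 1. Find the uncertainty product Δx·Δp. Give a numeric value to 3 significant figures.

Δx = √(⟨x²⟩−⟨x⟩²), Δp = √(⟨p²⟩−⟨p⟩²).
Expand each integrand as polynomial × e^(−2αx²) and use ∫x^(2j)·e^(−2αx²) dx = (2j−1)!!/(4α)^j · √(π/(2α)), odd powers → 0; here √(π/(2α)) = 0.71530. Differentiate with the product rule, d/dx e^(−αx²) = −2αx·e^(−αx²).
Normalization: ∫|Ψ|² dx = 0.51345.
⟨x⟩ = 0.0000, ⟨x²⟩ = 0.045392 ⇒ Δx = 0.21305.
⟨p⟩ = 0.0000, ⟨p²⟩ = 7.2423 ⇒ Δp = 2.6911.
Δx·Δp = 0.57336.

0.573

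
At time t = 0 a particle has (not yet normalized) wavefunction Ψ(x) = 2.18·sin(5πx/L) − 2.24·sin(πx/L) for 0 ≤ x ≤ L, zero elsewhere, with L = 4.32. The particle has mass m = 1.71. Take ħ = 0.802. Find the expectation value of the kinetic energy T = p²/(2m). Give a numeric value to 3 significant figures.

T = −(ħ²/2m) d²/dx², so ⟨T⟩ = −(ħ²/2m) ∫ Ψ*·Ψ'' dx / ∫|Ψ|² dx; with m = 1.71.
d²/dx² sin(jπx/L) = −(jπ/L)²·sin(jπx/L); on 0 ≤ x ≤ L, ∫sin²(jπx/L) dx = L/2 and ∫sin(jπx/L)·sin(lπx/L) dx = 0 for j ≠ l, so only diagonal terms survive in ∫|Ψ|² and ∫Ψ·Ψ″; ∫Ψ·Ψ′ dx = [Ψ²/2] between the walls = 0.
State is unnormalized: ∫|Ψ|² dx = 21.103, and ∫Ψ*·(−ħ²/2m · Ψ'') dx = 26.603, so ⟨T⟩ = 26.603 / 21.103.
⟨T⟩ = 1.2606.

1.26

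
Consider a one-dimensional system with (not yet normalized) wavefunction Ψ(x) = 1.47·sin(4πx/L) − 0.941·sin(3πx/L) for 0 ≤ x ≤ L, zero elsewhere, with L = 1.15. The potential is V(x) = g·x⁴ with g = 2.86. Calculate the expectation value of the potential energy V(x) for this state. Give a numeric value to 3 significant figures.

⟨V⟩ = ∫ V(x)·|Ψ|² dx / ∫|Ψ|² dx.
On 0 ≤ x ≤ L (j ≠ l): ∫sin²(jπx/L) dx = L/2, ∫sin(jπx/L)·sin(lπx/L) dx = 0; diagonal moments ∫x·sin²(jπx/L) dx = L²/4, ∫x²·sin²(jπx/L) dx = L³·(1/6 − 1/(4j²π²)); cross terms ∫x·sin(jπx/L)·sin(lπx/L) dx = 0 for j + l even and −4jlL²/(π²(j² − l²)²) for j + l odd, ∫x²·sin(jπx/L)·sin(lπx/L) dx = (−1)^(j+l)·4jlL³/(π²(j² − l²)²); higher powers the same way via product-to-sum and parts.
State is unnormalized: ∫|Ψ|² dx = 1.7517, and ∫Ψ*·V(x)·Ψ dx = 2.8847, so ⟨V⟩ = 2.8847 / 1.7517.
⟨V⟩ = 1.6468.

1.65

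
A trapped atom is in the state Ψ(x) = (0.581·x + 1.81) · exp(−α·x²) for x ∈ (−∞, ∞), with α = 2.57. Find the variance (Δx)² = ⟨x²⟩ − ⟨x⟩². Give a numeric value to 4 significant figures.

Compute ⟨x⟩ and ⟨x²⟩ separately, then (Δx)² = ⟨x²⟩ − ⟨x⟩².
Expand each integrand as polynomial × e^(−2αx²) and use ∫x^(2j)·e^(−2αx²) dx = (2j−1)!!/(4α)^j · √(π/(2α)), odd powers → 0; here √(π/(2α)) = 0.78180.
Normalization: ∫|Ψ|² dx = 2.5869.
⟨x⟩ = 0.061831 and ⟨x²⟩ = 0.099207.
(Δx)² = 0.099207 − (0.061831)² = 0.095384.

0.09538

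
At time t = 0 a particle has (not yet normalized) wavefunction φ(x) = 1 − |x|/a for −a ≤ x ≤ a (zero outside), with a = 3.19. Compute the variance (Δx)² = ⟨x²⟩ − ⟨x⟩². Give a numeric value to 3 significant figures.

1.02

Compute ⟨x⟩ and ⟨x²⟩ separately, then (Δx)² = ⟨x²⟩ − ⟨x⟩².
φ is even, so ∫ over [−a, a] = 2∫₀ᵃ with φ = 1 − x/a there: ∫₀ᵃ (1 − x/a)² dx = a/3, ∫₀ᵃ x²(1 − x/a)² dx = a³/30, ∫₀ᵃ x⁴(1 − x/a)² dx = a⁵/105.
Normalization: ∫|φ|² dx = 2.1267.
⟨x⟩ = 0.0000 and ⟨x²⟩ = 1.0176.
(Δx)² = 1.0176 − (0.0000)² = 1.0176.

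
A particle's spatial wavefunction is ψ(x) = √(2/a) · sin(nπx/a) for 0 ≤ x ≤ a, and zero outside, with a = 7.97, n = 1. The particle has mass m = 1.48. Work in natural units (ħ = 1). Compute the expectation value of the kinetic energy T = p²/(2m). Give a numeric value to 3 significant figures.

T = −(ħ²/2m) d²/dx², so ⟨T⟩ = −(ħ²/2m) ∫ ψ*·ψ'' dx; with m = 1.48.
d/dx sin(nπx/a) = (nπ/a)·cos(nπx/a) and d²/dx² sin(nπx/a) = −(nπ/a)²·sin(nπx/a); on 0 ≤ x ≤ a, ∫sin²(nπx/a) dx = a/2 and ∫sin(nπx/a)·cos(nπx/a) dx = 0.
⟨T⟩ = 0.052492.

0.0525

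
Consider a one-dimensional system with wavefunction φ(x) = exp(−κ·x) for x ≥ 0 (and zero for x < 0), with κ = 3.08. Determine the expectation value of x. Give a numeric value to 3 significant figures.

⟨x⟩ = ∫ x·|φ|² dx / ∫|φ|² dx (integrals over the domain).
Every integrand reduces to terms xʲ·e^(−2κx) on [0, ∞); use ∫₀^∞ xʲ·e^(−2κx) dx = j!/(2κ)^(j+1).
State is unnormalized: ∫|φ|² dx = 0.16234, and ∫φ*·x·φ dx = 0.026354, so ⟨x⟩ = 0.026354 / 0.16234.
⟨x⟩ = 0.16234.

0.162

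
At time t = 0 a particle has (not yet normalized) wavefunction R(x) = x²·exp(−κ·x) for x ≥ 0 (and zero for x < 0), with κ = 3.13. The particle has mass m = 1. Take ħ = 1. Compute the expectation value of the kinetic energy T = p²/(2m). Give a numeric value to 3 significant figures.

1.63

T = −(ħ²/2m) d²/dx², so ⟨T⟩ = −(ħ²/2m) ∫ R*·R'' dx / ∫|R|² dx; with m = 1.
Differentiate x²·exp(−κ·x) with the product rule; every integrand then reduces to terms xʲ·e^(−2κx) on [0, ∞), with ∫₀^∞ xʲ·e^(−2κx) dx = j!/(2κ)^(j+1).
State is unnormalized: ∫|R|² dx = 0.0024965, and ∫R*·(−ħ²/2m · R'') dx = 0.0040764, so ⟨T⟩ = 0.0040764 / 0.0024965.
⟨T⟩ = 1.6328.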